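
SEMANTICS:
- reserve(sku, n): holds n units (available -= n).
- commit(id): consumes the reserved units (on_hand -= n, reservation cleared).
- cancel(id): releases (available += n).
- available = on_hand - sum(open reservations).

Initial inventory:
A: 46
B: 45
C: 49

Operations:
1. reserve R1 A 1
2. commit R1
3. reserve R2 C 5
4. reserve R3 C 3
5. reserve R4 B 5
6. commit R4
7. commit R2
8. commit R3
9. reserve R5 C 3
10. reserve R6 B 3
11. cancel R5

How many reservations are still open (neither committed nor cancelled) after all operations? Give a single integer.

Answer: 1

Derivation:
Step 1: reserve R1 A 1 -> on_hand[A=46 B=45 C=49] avail[A=45 B=45 C=49] open={R1}
Step 2: commit R1 -> on_hand[A=45 B=45 C=49] avail[A=45 B=45 C=49] open={}
Step 3: reserve R2 C 5 -> on_hand[A=45 B=45 C=49] avail[A=45 B=45 C=44] open={R2}
Step 4: reserve R3 C 3 -> on_hand[A=45 B=45 C=49] avail[A=45 B=45 C=41] open={R2,R3}
Step 5: reserve R4 B 5 -> on_hand[A=45 B=45 C=49] avail[A=45 B=40 C=41] open={R2,R3,R4}
Step 6: commit R4 -> on_hand[A=45 B=40 C=49] avail[A=45 B=40 C=41] open={R2,R3}
Step 7: commit R2 -> on_hand[A=45 B=40 C=44] avail[A=45 B=40 C=41] open={R3}
Step 8: commit R3 -> on_hand[A=45 B=40 C=41] avail[A=45 B=40 C=41] open={}
Step 9: reserve R5 C 3 -> on_hand[A=45 B=40 C=41] avail[A=45 B=40 C=38] open={R5}
Step 10: reserve R6 B 3 -> on_hand[A=45 B=40 C=41] avail[A=45 B=37 C=38] open={R5,R6}
Step 11: cancel R5 -> on_hand[A=45 B=40 C=41] avail[A=45 B=37 C=41] open={R6}
Open reservations: ['R6'] -> 1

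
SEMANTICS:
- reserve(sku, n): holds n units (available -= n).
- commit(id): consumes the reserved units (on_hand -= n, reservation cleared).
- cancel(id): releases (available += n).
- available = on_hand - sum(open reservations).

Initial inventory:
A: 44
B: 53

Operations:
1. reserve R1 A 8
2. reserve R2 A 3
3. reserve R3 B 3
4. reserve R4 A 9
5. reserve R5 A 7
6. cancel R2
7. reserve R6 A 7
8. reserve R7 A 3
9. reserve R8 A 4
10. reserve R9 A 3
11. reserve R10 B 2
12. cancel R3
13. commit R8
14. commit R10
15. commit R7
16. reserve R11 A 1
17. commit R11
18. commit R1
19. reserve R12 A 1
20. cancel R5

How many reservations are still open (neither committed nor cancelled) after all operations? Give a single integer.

Answer: 4

Derivation:
Step 1: reserve R1 A 8 -> on_hand[A=44 B=53] avail[A=36 B=53] open={R1}
Step 2: reserve R2 A 3 -> on_hand[A=44 B=53] avail[A=33 B=53] open={R1,R2}
Step 3: reserve R3 B 3 -> on_hand[A=44 B=53] avail[A=33 B=50] open={R1,R2,R3}
Step 4: reserve R4 A 9 -> on_hand[A=44 B=53] avail[A=24 B=50] open={R1,R2,R3,R4}
Step 5: reserve R5 A 7 -> on_hand[A=44 B=53] avail[A=17 B=50] open={R1,R2,R3,R4,R5}
Step 6: cancel R2 -> on_hand[A=44 B=53] avail[A=20 B=50] open={R1,R3,R4,R5}
Step 7: reserve R6 A 7 -> on_hand[A=44 B=53] avail[A=13 B=50] open={R1,R3,R4,R5,R6}
Step 8: reserve R7 A 3 -> on_hand[A=44 B=53] avail[A=10 B=50] open={R1,R3,R4,R5,R6,R7}
Step 9: reserve R8 A 4 -> on_hand[A=44 B=53] avail[A=6 B=50] open={R1,R3,R4,R5,R6,R7,R8}
Step 10: reserve R9 A 3 -> on_hand[A=44 B=53] avail[A=3 B=50] open={R1,R3,R4,R5,R6,R7,R8,R9}
Step 11: reserve R10 B 2 -> on_hand[A=44 B=53] avail[A=3 B=48] open={R1,R10,R3,R4,R5,R6,R7,R8,R9}
Step 12: cancel R3 -> on_hand[A=44 B=53] avail[A=3 B=51] open={R1,R10,R4,R5,R6,R7,R8,R9}
Step 13: commit R8 -> on_hand[A=40 B=53] avail[A=3 B=51] open={R1,R10,R4,R5,R6,R7,R9}
Step 14: commit R10 -> on_hand[A=40 B=51] avail[A=3 B=51] open={R1,R4,R5,R6,R7,R9}
Step 15: commit R7 -> on_hand[A=37 B=51] avail[A=3 B=51] open={R1,R4,R5,R6,R9}
Step 16: reserve R11 A 1 -> on_hand[A=37 B=51] avail[A=2 B=51] open={R1,R11,R4,R5,R6,R9}
Step 17: commit R11 -> on_hand[A=36 B=51] avail[A=2 B=51] open={R1,R4,R5,R6,R9}
Step 18: commit R1 -> on_hand[A=28 B=51] avail[A=2 B=51] open={R4,R5,R6,R9}
Step 19: reserve R12 A 1 -> on_hand[A=28 B=51] avail[A=1 B=51] open={R12,R4,R5,R6,R9}
Step 20: cancel R5 -> on_hand[A=28 B=51] avail[A=8 B=51] open={R12,R4,R6,R9}
Open reservations: ['R12', 'R4', 'R6', 'R9'] -> 4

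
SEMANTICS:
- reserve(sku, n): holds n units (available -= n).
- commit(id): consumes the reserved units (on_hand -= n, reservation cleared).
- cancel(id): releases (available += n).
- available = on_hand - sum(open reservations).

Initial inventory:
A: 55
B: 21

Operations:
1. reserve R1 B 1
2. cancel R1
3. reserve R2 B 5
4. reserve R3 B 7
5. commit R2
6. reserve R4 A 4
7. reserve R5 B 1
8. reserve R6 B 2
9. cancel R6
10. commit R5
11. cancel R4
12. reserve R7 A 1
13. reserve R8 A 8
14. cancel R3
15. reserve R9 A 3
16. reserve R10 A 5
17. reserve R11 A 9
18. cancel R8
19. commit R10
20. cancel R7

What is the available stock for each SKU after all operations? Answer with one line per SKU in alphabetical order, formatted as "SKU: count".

Answer: A: 38
B: 15

Derivation:
Step 1: reserve R1 B 1 -> on_hand[A=55 B=21] avail[A=55 B=20] open={R1}
Step 2: cancel R1 -> on_hand[A=55 B=21] avail[A=55 B=21] open={}
Step 3: reserve R2 B 5 -> on_hand[A=55 B=21] avail[A=55 B=16] open={R2}
Step 4: reserve R3 B 7 -> on_hand[A=55 B=21] avail[A=55 B=9] open={R2,R3}
Step 5: commit R2 -> on_hand[A=55 B=16] avail[A=55 B=9] open={R3}
Step 6: reserve R4 A 4 -> on_hand[A=55 B=16] avail[A=51 B=9] open={R3,R4}
Step 7: reserve R5 B 1 -> on_hand[A=55 B=16] avail[A=51 B=8] open={R3,R4,R5}
Step 8: reserve R6 B 2 -> on_hand[A=55 B=16] avail[A=51 B=6] open={R3,R4,R5,R6}
Step 9: cancel R6 -> on_hand[A=55 B=16] avail[A=51 B=8] open={R3,R4,R5}
Step 10: commit R5 -> on_hand[A=55 B=15] avail[A=51 B=8] open={R3,R4}
Step 11: cancel R4 -> on_hand[A=55 B=15] avail[A=55 B=8] open={R3}
Step 12: reserve R7 A 1 -> on_hand[A=55 B=15] avail[A=54 B=8] open={R3,R7}
Step 13: reserve R8 A 8 -> on_hand[A=55 B=15] avail[A=46 B=8] open={R3,R7,R8}
Step 14: cancel R3 -> on_hand[A=55 B=15] avail[A=46 B=15] open={R7,R8}
Step 15: reserve R9 A 3 -> on_hand[A=55 B=15] avail[A=43 B=15] open={R7,R8,R9}
Step 16: reserve R10 A 5 -> on_hand[A=55 B=15] avail[A=38 B=15] open={R10,R7,R8,R9}
Step 17: reserve R11 A 9 -> on_hand[A=55 B=15] avail[A=29 B=15] open={R10,R11,R7,R8,R9}
Step 18: cancel R8 -> on_hand[A=55 B=15] avail[A=37 B=15] open={R10,R11,R7,R9}
Step 19: commit R10 -> on_hand[A=50 B=15] avail[A=37 B=15] open={R11,R7,R9}
Step 20: cancel R7 -> on_hand[A=50 B=15] avail[A=38 B=15] open={R11,R9}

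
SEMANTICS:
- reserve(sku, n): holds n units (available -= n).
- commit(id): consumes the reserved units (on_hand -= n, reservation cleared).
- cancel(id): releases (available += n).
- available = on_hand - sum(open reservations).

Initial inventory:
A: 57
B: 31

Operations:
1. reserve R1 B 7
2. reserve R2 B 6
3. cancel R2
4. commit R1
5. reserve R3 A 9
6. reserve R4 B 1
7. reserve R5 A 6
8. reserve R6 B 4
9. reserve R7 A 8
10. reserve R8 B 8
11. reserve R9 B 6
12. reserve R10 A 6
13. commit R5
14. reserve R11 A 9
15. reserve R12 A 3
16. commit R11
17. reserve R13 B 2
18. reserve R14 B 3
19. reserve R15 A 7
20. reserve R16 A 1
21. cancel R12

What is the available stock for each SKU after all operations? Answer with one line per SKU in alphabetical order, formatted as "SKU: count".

Step 1: reserve R1 B 7 -> on_hand[A=57 B=31] avail[A=57 B=24] open={R1}
Step 2: reserve R2 B 6 -> on_hand[A=57 B=31] avail[A=57 B=18] open={R1,R2}
Step 3: cancel R2 -> on_hand[A=57 B=31] avail[A=57 B=24] open={R1}
Step 4: commit R1 -> on_hand[A=57 B=24] avail[A=57 B=24] open={}
Step 5: reserve R3 A 9 -> on_hand[A=57 B=24] avail[A=48 B=24] open={R3}
Step 6: reserve R4 B 1 -> on_hand[A=57 B=24] avail[A=48 B=23] open={R3,R4}
Step 7: reserve R5 A 6 -> on_hand[A=57 B=24] avail[A=42 B=23] open={R3,R4,R5}
Step 8: reserve R6 B 4 -> on_hand[A=57 B=24] avail[A=42 B=19] open={R3,R4,R5,R6}
Step 9: reserve R7 A 8 -> on_hand[A=57 B=24] avail[A=34 B=19] open={R3,R4,R5,R6,R7}
Step 10: reserve R8 B 8 -> on_hand[A=57 B=24] avail[A=34 B=11] open={R3,R4,R5,R6,R7,R8}
Step 11: reserve R9 B 6 -> on_hand[A=57 B=24] avail[A=34 B=5] open={R3,R4,R5,R6,R7,R8,R9}
Step 12: reserve R10 A 6 -> on_hand[A=57 B=24] avail[A=28 B=5] open={R10,R3,R4,R5,R6,R7,R8,R9}
Step 13: commit R5 -> on_hand[A=51 B=24] avail[A=28 B=5] open={R10,R3,R4,R6,R7,R8,R9}
Step 14: reserve R11 A 9 -> on_hand[A=51 B=24] avail[A=19 B=5] open={R10,R11,R3,R4,R6,R7,R8,R9}
Step 15: reserve R12 A 3 -> on_hand[A=51 B=24] avail[A=16 B=5] open={R10,R11,R12,R3,R4,R6,R7,R8,R9}
Step 16: commit R11 -> on_hand[A=42 B=24] avail[A=16 B=5] open={R10,R12,R3,R4,R6,R7,R8,R9}
Step 17: reserve R13 B 2 -> on_hand[A=42 B=24] avail[A=16 B=3] open={R10,R12,R13,R3,R4,R6,R7,R8,R9}
Step 18: reserve R14 B 3 -> on_hand[A=42 B=24] avail[A=16 B=0] open={R10,R12,R13,R14,R3,R4,R6,R7,R8,R9}
Step 19: reserve R15 A 7 -> on_hand[A=42 B=24] avail[A=9 B=0] open={R10,R12,R13,R14,R15,R3,R4,R6,R7,R8,R9}
Step 20: reserve R16 A 1 -> on_hand[A=42 B=24] avail[A=8 B=0] open={R10,R12,R13,R14,R15,R16,R3,R4,R6,R7,R8,R9}
Step 21: cancel R12 -> on_hand[A=42 B=24] avail[A=11 B=0] open={R10,R13,R14,R15,R16,R3,R4,R6,R7,R8,R9}

Answer: A: 11
B: 0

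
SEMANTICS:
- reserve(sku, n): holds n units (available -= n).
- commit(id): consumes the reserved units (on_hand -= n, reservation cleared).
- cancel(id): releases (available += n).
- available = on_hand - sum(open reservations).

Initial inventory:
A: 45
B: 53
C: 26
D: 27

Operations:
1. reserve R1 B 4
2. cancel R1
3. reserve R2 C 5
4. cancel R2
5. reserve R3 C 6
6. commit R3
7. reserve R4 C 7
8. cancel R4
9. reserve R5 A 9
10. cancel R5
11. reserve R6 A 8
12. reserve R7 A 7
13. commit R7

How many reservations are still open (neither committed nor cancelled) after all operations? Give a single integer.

Step 1: reserve R1 B 4 -> on_hand[A=45 B=53 C=26 D=27] avail[A=45 B=49 C=26 D=27] open={R1}
Step 2: cancel R1 -> on_hand[A=45 B=53 C=26 D=27] avail[A=45 B=53 C=26 D=27] open={}
Step 3: reserve R2 C 5 -> on_hand[A=45 B=53 C=26 D=27] avail[A=45 B=53 C=21 D=27] open={R2}
Step 4: cancel R2 -> on_hand[A=45 B=53 C=26 D=27] avail[A=45 B=53 C=26 D=27] open={}
Step 5: reserve R3 C 6 -> on_hand[A=45 B=53 C=26 D=27] avail[A=45 B=53 C=20 D=27] open={R3}
Step 6: commit R3 -> on_hand[A=45 B=53 C=20 D=27] avail[A=45 B=53 C=20 D=27] open={}
Step 7: reserve R4 C 7 -> on_hand[A=45 B=53 C=20 D=27] avail[A=45 B=53 C=13 D=27] open={R4}
Step 8: cancel R4 -> on_hand[A=45 B=53 C=20 D=27] avail[A=45 B=53 C=20 D=27] open={}
Step 9: reserve R5 A 9 -> on_hand[A=45 B=53 C=20 D=27] avail[A=36 B=53 C=20 D=27] open={R5}
Step 10: cancel R5 -> on_hand[A=45 B=53 C=20 D=27] avail[A=45 B=53 C=20 D=27] open={}
Step 11: reserve R6 A 8 -> on_hand[A=45 B=53 C=20 D=27] avail[A=37 B=53 C=20 D=27] open={R6}
Step 12: reserve R7 A 7 -> on_hand[A=45 B=53 C=20 D=27] avail[A=30 B=53 C=20 D=27] open={R6,R7}
Step 13: commit R7 -> on_hand[A=38 B=53 C=20 D=27] avail[A=30 B=53 C=20 D=27] open={R6}
Open reservations: ['R6'] -> 1

Answer: 1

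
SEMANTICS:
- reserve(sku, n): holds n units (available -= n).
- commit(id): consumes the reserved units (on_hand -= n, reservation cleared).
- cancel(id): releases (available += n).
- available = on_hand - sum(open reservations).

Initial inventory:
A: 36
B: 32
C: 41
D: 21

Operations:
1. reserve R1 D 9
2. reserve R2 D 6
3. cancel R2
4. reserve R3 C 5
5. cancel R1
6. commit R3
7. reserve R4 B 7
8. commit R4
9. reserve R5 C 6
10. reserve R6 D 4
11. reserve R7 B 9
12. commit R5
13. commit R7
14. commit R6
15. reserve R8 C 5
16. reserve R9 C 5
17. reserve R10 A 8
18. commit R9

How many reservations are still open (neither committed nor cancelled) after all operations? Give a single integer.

Answer: 2

Derivation:
Step 1: reserve R1 D 9 -> on_hand[A=36 B=32 C=41 D=21] avail[A=36 B=32 C=41 D=12] open={R1}
Step 2: reserve R2 D 6 -> on_hand[A=36 B=32 C=41 D=21] avail[A=36 B=32 C=41 D=6] open={R1,R2}
Step 3: cancel R2 -> on_hand[A=36 B=32 C=41 D=21] avail[A=36 B=32 C=41 D=12] open={R1}
Step 4: reserve R3 C 5 -> on_hand[A=36 B=32 C=41 D=21] avail[A=36 B=32 C=36 D=12] open={R1,R3}
Step 5: cancel R1 -> on_hand[A=36 B=32 C=41 D=21] avail[A=36 B=32 C=36 D=21] open={R3}
Step 6: commit R3 -> on_hand[A=36 B=32 C=36 D=21] avail[A=36 B=32 C=36 D=21] open={}
Step 7: reserve R4 B 7 -> on_hand[A=36 B=32 C=36 D=21] avail[A=36 B=25 C=36 D=21] open={R4}
Step 8: commit R4 -> on_hand[A=36 B=25 C=36 D=21] avail[A=36 B=25 C=36 D=21] open={}
Step 9: reserve R5 C 6 -> on_hand[A=36 B=25 C=36 D=21] avail[A=36 B=25 C=30 D=21] open={R5}
Step 10: reserve R6 D 4 -> on_hand[A=36 B=25 C=36 D=21] avail[A=36 B=25 C=30 D=17] open={R5,R6}
Step 11: reserve R7 B 9 -> on_hand[A=36 B=25 C=36 D=21] avail[A=36 B=16 C=30 D=17] open={R5,R6,R7}
Step 12: commit R5 -> on_hand[A=36 B=25 C=30 D=21] avail[A=36 B=16 C=30 D=17] open={R6,R7}
Step 13: commit R7 -> on_hand[A=36 B=16 C=30 D=21] avail[A=36 B=16 C=30 D=17] open={R6}
Step 14: commit R6 -> on_hand[A=36 B=16 C=30 D=17] avail[A=36 B=16 C=30 D=17] open={}
Step 15: reserve R8 C 5 -> on_hand[A=36 B=16 C=30 D=17] avail[A=36 B=16 C=25 D=17] open={R8}
Step 16: reserve R9 C 5 -> on_hand[A=36 B=16 C=30 D=17] avail[A=36 B=16 C=20 D=17] open={R8,R9}
Step 17: reserve R10 A 8 -> on_hand[A=36 B=16 C=30 D=17] avail[A=28 B=16 C=20 D=17] open={R10,R8,R9}
Step 18: commit R9 -> on_hand[A=36 B=16 C=25 D=17] avail[A=28 B=16 C=20 D=17] open={R10,R8}
Open reservations: ['R10', 'R8'] -> 2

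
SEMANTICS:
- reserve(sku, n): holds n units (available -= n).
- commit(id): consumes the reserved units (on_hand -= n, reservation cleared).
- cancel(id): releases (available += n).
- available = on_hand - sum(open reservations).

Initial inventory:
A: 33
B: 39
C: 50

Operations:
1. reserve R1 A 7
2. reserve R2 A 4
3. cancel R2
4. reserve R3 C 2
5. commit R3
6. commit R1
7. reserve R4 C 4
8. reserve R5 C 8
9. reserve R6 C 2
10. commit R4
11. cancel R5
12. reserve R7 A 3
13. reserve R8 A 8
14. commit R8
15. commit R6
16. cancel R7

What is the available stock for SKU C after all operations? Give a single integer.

Step 1: reserve R1 A 7 -> on_hand[A=33 B=39 C=50] avail[A=26 B=39 C=50] open={R1}
Step 2: reserve R2 A 4 -> on_hand[A=33 B=39 C=50] avail[A=22 B=39 C=50] open={R1,R2}
Step 3: cancel R2 -> on_hand[A=33 B=39 C=50] avail[A=26 B=39 C=50] open={R1}
Step 4: reserve R3 C 2 -> on_hand[A=33 B=39 C=50] avail[A=26 B=39 C=48] open={R1,R3}
Step 5: commit R3 -> on_hand[A=33 B=39 C=48] avail[A=26 B=39 C=48] open={R1}
Step 6: commit R1 -> on_hand[A=26 B=39 C=48] avail[A=26 B=39 C=48] open={}
Step 7: reserve R4 C 4 -> on_hand[A=26 B=39 C=48] avail[A=26 B=39 C=44] open={R4}
Step 8: reserve R5 C 8 -> on_hand[A=26 B=39 C=48] avail[A=26 B=39 C=36] open={R4,R5}
Step 9: reserve R6 C 2 -> on_hand[A=26 B=39 C=48] avail[A=26 B=39 C=34] open={R4,R5,R6}
Step 10: commit R4 -> on_hand[A=26 B=39 C=44] avail[A=26 B=39 C=34] open={R5,R6}
Step 11: cancel R5 -> on_hand[A=26 B=39 C=44] avail[A=26 B=39 C=42] open={R6}
Step 12: reserve R7 A 3 -> on_hand[A=26 B=39 C=44] avail[A=23 B=39 C=42] open={R6,R7}
Step 13: reserve R8 A 8 -> on_hand[A=26 B=39 C=44] avail[A=15 B=39 C=42] open={R6,R7,R8}
Step 14: commit R8 -> on_hand[A=18 B=39 C=44] avail[A=15 B=39 C=42] open={R6,R7}
Step 15: commit R6 -> on_hand[A=18 B=39 C=42] avail[A=15 B=39 C=42] open={R7}
Step 16: cancel R7 -> on_hand[A=18 B=39 C=42] avail[A=18 B=39 C=42] open={}
Final available[C] = 42

Answer: 42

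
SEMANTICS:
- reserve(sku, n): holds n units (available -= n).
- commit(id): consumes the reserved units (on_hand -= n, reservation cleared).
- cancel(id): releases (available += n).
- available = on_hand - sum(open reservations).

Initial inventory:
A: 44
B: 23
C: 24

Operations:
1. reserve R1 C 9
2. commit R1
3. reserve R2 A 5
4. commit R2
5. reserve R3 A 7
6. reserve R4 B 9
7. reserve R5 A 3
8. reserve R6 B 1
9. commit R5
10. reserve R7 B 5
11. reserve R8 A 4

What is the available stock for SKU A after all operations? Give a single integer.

Answer: 25

Derivation:
Step 1: reserve R1 C 9 -> on_hand[A=44 B=23 C=24] avail[A=44 B=23 C=15] open={R1}
Step 2: commit R1 -> on_hand[A=44 B=23 C=15] avail[A=44 B=23 C=15] open={}
Step 3: reserve R2 A 5 -> on_hand[A=44 B=23 C=15] avail[A=39 B=23 C=15] open={R2}
Step 4: commit R2 -> on_hand[A=39 B=23 C=15] avail[A=39 B=23 C=15] open={}
Step 5: reserve R3 A 7 -> on_hand[A=39 B=23 C=15] avail[A=32 B=23 C=15] open={R3}
Step 6: reserve R4 B 9 -> on_hand[A=39 B=23 C=15] avail[A=32 B=14 C=15] open={R3,R4}
Step 7: reserve R5 A 3 -> on_hand[A=39 B=23 C=15] avail[A=29 B=14 C=15] open={R3,R4,R5}
Step 8: reserve R6 B 1 -> on_hand[A=39 B=23 C=15] avail[A=29 B=13 C=15] open={R3,R4,R5,R6}
Step 9: commit R5 -> on_hand[A=36 B=23 C=15] avail[A=29 B=13 C=15] open={R3,R4,R6}
Step 10: reserve R7 B 5 -> on_hand[A=36 B=23 C=15] avail[A=29 B=8 C=15] open={R3,R4,R6,R7}
Step 11: reserve R8 A 4 -> on_hand[A=36 B=23 C=15] avail[A=25 B=8 C=15] open={R3,R4,R6,R7,R8}
Final available[A] = 25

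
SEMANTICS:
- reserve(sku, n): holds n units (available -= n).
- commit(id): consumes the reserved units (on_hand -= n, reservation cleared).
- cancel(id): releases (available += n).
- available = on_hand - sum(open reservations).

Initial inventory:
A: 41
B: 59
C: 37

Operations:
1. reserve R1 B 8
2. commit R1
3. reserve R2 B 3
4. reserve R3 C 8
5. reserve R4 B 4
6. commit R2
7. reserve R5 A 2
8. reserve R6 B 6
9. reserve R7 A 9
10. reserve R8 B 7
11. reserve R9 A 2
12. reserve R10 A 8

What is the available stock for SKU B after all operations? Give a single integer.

Answer: 31

Derivation:
Step 1: reserve R1 B 8 -> on_hand[A=41 B=59 C=37] avail[A=41 B=51 C=37] open={R1}
Step 2: commit R1 -> on_hand[A=41 B=51 C=37] avail[A=41 B=51 C=37] open={}
Step 3: reserve R2 B 3 -> on_hand[A=41 B=51 C=37] avail[A=41 B=48 C=37] open={R2}
Step 4: reserve R3 C 8 -> on_hand[A=41 B=51 C=37] avail[A=41 B=48 C=29] open={R2,R3}
Step 5: reserve R4 B 4 -> on_hand[A=41 B=51 C=37] avail[A=41 B=44 C=29] open={R2,R3,R4}
Step 6: commit R2 -> on_hand[A=41 B=48 C=37] avail[A=41 B=44 C=29] open={R3,R4}
Step 7: reserve R5 A 2 -> on_hand[A=41 B=48 C=37] avail[A=39 B=44 C=29] open={R3,R4,R5}
Step 8: reserve R6 B 6 -> on_hand[A=41 B=48 C=37] avail[A=39 B=38 C=29] open={R3,R4,R5,R6}
Step 9: reserve R7 A 9 -> on_hand[A=41 B=48 C=37] avail[A=30 B=38 C=29] open={R3,R4,R5,R6,R7}
Step 10: reserve R8 B 7 -> on_hand[A=41 B=48 C=37] avail[A=30 B=31 C=29] open={R3,R4,R5,R6,R7,R8}
Step 11: reserve R9 A 2 -> on_hand[A=41 B=48 C=37] avail[A=28 B=31 C=29] open={R3,R4,R5,R6,R7,R8,R9}
Step 12: reserve R10 A 8 -> on_hand[A=41 B=48 C=37] avail[A=20 B=31 C=29] open={R10,R3,R4,R5,R6,R7,R8,R9}
Final available[B] = 31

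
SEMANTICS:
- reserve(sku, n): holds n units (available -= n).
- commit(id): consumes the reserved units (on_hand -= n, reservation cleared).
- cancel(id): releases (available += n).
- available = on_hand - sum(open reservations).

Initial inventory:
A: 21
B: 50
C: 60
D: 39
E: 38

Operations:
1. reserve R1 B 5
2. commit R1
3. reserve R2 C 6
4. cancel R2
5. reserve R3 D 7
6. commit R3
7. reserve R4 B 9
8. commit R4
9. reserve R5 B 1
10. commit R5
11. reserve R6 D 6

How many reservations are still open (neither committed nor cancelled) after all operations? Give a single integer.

Answer: 1

Derivation:
Step 1: reserve R1 B 5 -> on_hand[A=21 B=50 C=60 D=39 E=38] avail[A=21 B=45 C=60 D=39 E=38] open={R1}
Step 2: commit R1 -> on_hand[A=21 B=45 C=60 D=39 E=38] avail[A=21 B=45 C=60 D=39 E=38] open={}
Step 3: reserve R2 C 6 -> on_hand[A=21 B=45 C=60 D=39 E=38] avail[A=21 B=45 C=54 D=39 E=38] open={R2}
Step 4: cancel R2 -> on_hand[A=21 B=45 C=60 D=39 E=38] avail[A=21 B=45 C=60 D=39 E=38] open={}
Step 5: reserve R3 D 7 -> on_hand[A=21 B=45 C=60 D=39 E=38] avail[A=21 B=45 C=60 D=32 E=38] open={R3}
Step 6: commit R3 -> on_hand[A=21 B=45 C=60 D=32 E=38] avail[A=21 B=45 C=60 D=32 E=38] open={}
Step 7: reserve R4 B 9 -> on_hand[A=21 B=45 C=60 D=32 E=38] avail[A=21 B=36 C=60 D=32 E=38] open={R4}
Step 8: commit R4 -> on_hand[A=21 B=36 C=60 D=32 E=38] avail[A=21 B=36 C=60 D=32 E=38] open={}
Step 9: reserve R5 B 1 -> on_hand[A=21 B=36 C=60 D=32 E=38] avail[A=21 B=35 C=60 D=32 E=38] open={R5}
Step 10: commit R5 -> on_hand[A=21 B=35 C=60 D=32 E=38] avail[A=21 B=35 C=60 D=32 E=38] open={}
Step 11: reserve R6 D 6 -> on_hand[A=21 B=35 C=60 D=32 E=38] avail[A=21 B=35 C=60 D=26 E=38] open={R6}
Open reservations: ['R6'] -> 1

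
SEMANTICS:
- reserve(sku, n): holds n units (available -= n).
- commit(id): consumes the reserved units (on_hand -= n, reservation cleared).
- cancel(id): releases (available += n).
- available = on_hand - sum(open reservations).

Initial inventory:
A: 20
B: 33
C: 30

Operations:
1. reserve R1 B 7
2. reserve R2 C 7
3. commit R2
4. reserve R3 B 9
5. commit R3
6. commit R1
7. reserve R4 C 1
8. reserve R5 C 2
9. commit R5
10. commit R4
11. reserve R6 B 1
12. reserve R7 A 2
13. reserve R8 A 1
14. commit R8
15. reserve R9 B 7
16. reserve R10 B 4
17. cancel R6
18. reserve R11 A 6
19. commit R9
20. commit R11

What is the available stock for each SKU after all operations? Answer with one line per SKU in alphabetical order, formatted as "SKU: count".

Step 1: reserve R1 B 7 -> on_hand[A=20 B=33 C=30] avail[A=20 B=26 C=30] open={R1}
Step 2: reserve R2 C 7 -> on_hand[A=20 B=33 C=30] avail[A=20 B=26 C=23] open={R1,R2}
Step 3: commit R2 -> on_hand[A=20 B=33 C=23] avail[A=20 B=26 C=23] open={R1}
Step 4: reserve R3 B 9 -> on_hand[A=20 B=33 C=23] avail[A=20 B=17 C=23] open={R1,R3}
Step 5: commit R3 -> on_hand[A=20 B=24 C=23] avail[A=20 B=17 C=23] open={R1}
Step 6: commit R1 -> on_hand[A=20 B=17 C=23] avail[A=20 B=17 C=23] open={}
Step 7: reserve R4 C 1 -> on_hand[A=20 B=17 C=23] avail[A=20 B=17 C=22] open={R4}
Step 8: reserve R5 C 2 -> on_hand[A=20 B=17 C=23] avail[A=20 B=17 C=20] open={R4,R5}
Step 9: commit R5 -> on_hand[A=20 B=17 C=21] avail[A=20 B=17 C=20] open={R4}
Step 10: commit R4 -> on_hand[A=20 B=17 C=20] avail[A=20 B=17 C=20] open={}
Step 11: reserve R6 B 1 -> on_hand[A=20 B=17 C=20] avail[A=20 B=16 C=20] open={R6}
Step 12: reserve R7 A 2 -> on_hand[A=20 B=17 C=20] avail[A=18 B=16 C=20] open={R6,R7}
Step 13: reserve R8 A 1 -> on_hand[A=20 B=17 C=20] avail[A=17 B=16 C=20] open={R6,R7,R8}
Step 14: commit R8 -> on_hand[A=19 B=17 C=20] avail[A=17 B=16 C=20] open={R6,R7}
Step 15: reserve R9 B 7 -> on_hand[A=19 B=17 C=20] avail[A=17 B=9 C=20] open={R6,R7,R9}
Step 16: reserve R10 B 4 -> on_hand[A=19 B=17 C=20] avail[A=17 B=5 C=20] open={R10,R6,R7,R9}
Step 17: cancel R6 -> on_hand[A=19 B=17 C=20] avail[A=17 B=6 C=20] open={R10,R7,R9}
Step 18: reserve R11 A 6 -> on_hand[A=19 B=17 C=20] avail[A=11 B=6 C=20] open={R10,R11,R7,R9}
Step 19: commit R9 -> on_hand[A=19 B=10 C=20] avail[A=11 B=6 C=20] open={R10,R11,R7}
Step 20: commit R11 -> on_hand[A=13 B=10 C=20] avail[A=11 B=6 C=20] open={R10,R7}

Answer: A: 11
B: 6
C: 20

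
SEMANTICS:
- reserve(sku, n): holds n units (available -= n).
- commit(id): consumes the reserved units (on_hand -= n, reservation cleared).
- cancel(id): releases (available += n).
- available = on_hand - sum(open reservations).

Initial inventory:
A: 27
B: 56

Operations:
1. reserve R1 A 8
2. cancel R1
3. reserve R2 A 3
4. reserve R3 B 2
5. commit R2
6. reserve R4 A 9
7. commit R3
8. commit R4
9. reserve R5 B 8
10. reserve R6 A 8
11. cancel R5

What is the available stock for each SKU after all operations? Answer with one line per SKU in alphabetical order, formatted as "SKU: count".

Answer: A: 7
B: 54

Derivation:
Step 1: reserve R1 A 8 -> on_hand[A=27 B=56] avail[A=19 B=56] open={R1}
Step 2: cancel R1 -> on_hand[A=27 B=56] avail[A=27 B=56] open={}
Step 3: reserve R2 A 3 -> on_hand[A=27 B=56] avail[A=24 B=56] open={R2}
Step 4: reserve R3 B 2 -> on_hand[A=27 B=56] avail[A=24 B=54] open={R2,R3}
Step 5: commit R2 -> on_hand[A=24 B=56] avail[A=24 B=54] open={R3}
Step 6: reserve R4 A 9 -> on_hand[A=24 B=56] avail[A=15 B=54] open={R3,R4}
Step 7: commit R3 -> on_hand[A=24 B=54] avail[A=15 B=54] open={R4}
Step 8: commit R4 -> on_hand[A=15 B=54] avail[A=15 B=54] open={}
Step 9: reserve R5 B 8 -> on_hand[A=15 B=54] avail[A=15 B=46] open={R5}
Step 10: reserve R6 A 8 -> on_hand[A=15 B=54] avail[A=7 B=46] open={R5,R6}
Step 11: cancel R5 -> on_hand[A=15 B=54] avail[A=7 B=54] open={R6}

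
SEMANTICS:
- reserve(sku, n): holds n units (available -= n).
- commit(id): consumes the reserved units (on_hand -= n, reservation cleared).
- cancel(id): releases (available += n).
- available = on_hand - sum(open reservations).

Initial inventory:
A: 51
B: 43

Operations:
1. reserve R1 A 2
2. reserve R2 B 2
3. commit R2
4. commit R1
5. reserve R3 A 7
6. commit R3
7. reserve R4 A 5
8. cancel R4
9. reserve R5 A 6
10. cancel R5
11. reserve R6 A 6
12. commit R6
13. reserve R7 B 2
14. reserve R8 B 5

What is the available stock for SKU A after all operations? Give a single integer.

Step 1: reserve R1 A 2 -> on_hand[A=51 B=43] avail[A=49 B=43] open={R1}
Step 2: reserve R2 B 2 -> on_hand[A=51 B=43] avail[A=49 B=41] open={R1,R2}
Step 3: commit R2 -> on_hand[A=51 B=41] avail[A=49 B=41] open={R1}
Step 4: commit R1 -> on_hand[A=49 B=41] avail[A=49 B=41] open={}
Step 5: reserve R3 A 7 -> on_hand[A=49 B=41] avail[A=42 B=41] open={R3}
Step 6: commit R3 -> on_hand[A=42 B=41] avail[A=42 B=41] open={}
Step 7: reserve R4 A 5 -> on_hand[A=42 B=41] avail[A=37 B=41] open={R4}
Step 8: cancel R4 -> on_hand[A=42 B=41] avail[A=42 B=41] open={}
Step 9: reserve R5 A 6 -> on_hand[A=42 B=41] avail[A=36 B=41] open={R5}
Step 10: cancel R5 -> on_hand[A=42 B=41] avail[A=42 B=41] open={}
Step 11: reserve R6 A 6 -> on_hand[A=42 B=41] avail[A=36 B=41] open={R6}
Step 12: commit R6 -> on_hand[A=36 B=41] avail[A=36 B=41] open={}
Step 13: reserve R7 B 2 -> on_hand[A=36 B=41] avail[A=36 B=39] open={R7}
Step 14: reserve R8 B 5 -> on_hand[A=36 B=41] avail[A=36 B=34] open={R7,R8}
Final available[A] = 36

Answer: 36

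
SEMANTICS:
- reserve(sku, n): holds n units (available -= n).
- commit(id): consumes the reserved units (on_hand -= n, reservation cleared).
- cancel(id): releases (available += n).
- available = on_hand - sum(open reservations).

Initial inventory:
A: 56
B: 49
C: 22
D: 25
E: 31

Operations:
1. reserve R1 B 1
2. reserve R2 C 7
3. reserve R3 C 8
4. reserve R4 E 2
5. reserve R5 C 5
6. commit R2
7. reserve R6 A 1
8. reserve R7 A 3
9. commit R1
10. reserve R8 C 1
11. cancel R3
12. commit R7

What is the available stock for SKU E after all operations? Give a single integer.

Step 1: reserve R1 B 1 -> on_hand[A=56 B=49 C=22 D=25 E=31] avail[A=56 B=48 C=22 D=25 E=31] open={R1}
Step 2: reserve R2 C 7 -> on_hand[A=56 B=49 C=22 D=25 E=31] avail[A=56 B=48 C=15 D=25 E=31] open={R1,R2}
Step 3: reserve R3 C 8 -> on_hand[A=56 B=49 C=22 D=25 E=31] avail[A=56 B=48 C=7 D=25 E=31] open={R1,R2,R3}
Step 4: reserve R4 E 2 -> on_hand[A=56 B=49 C=22 D=25 E=31] avail[A=56 B=48 C=7 D=25 E=29] open={R1,R2,R3,R4}
Step 5: reserve R5 C 5 -> on_hand[A=56 B=49 C=22 D=25 E=31] avail[A=56 B=48 C=2 D=25 E=29] open={R1,R2,R3,R4,R5}
Step 6: commit R2 -> on_hand[A=56 B=49 C=15 D=25 E=31] avail[A=56 B=48 C=2 D=25 E=29] open={R1,R3,R4,R5}
Step 7: reserve R6 A 1 -> on_hand[A=56 B=49 C=15 D=25 E=31] avail[A=55 B=48 C=2 D=25 E=29] open={R1,R3,R4,R5,R6}
Step 8: reserve R7 A 3 -> on_hand[A=56 B=49 C=15 D=25 E=31] avail[A=52 B=48 C=2 D=25 E=29] open={R1,R3,R4,R5,R6,R7}
Step 9: commit R1 -> on_hand[A=56 B=48 C=15 D=25 E=31] avail[A=52 B=48 C=2 D=25 E=29] open={R3,R4,R5,R6,R7}
Step 10: reserve R8 C 1 -> on_hand[A=56 B=48 C=15 D=25 E=31] avail[A=52 B=48 C=1 D=25 E=29] open={R3,R4,R5,R6,R7,R8}
Step 11: cancel R3 -> on_hand[A=56 B=48 C=15 D=25 E=31] avail[A=52 B=48 C=9 D=25 E=29] open={R4,R5,R6,R7,R8}
Step 12: commit R7 -> on_hand[A=53 B=48 C=15 D=25 E=31] avail[A=52 B=48 C=9 D=25 E=29] open={R4,R5,R6,R8}
Final available[E] = 29

Answer: 29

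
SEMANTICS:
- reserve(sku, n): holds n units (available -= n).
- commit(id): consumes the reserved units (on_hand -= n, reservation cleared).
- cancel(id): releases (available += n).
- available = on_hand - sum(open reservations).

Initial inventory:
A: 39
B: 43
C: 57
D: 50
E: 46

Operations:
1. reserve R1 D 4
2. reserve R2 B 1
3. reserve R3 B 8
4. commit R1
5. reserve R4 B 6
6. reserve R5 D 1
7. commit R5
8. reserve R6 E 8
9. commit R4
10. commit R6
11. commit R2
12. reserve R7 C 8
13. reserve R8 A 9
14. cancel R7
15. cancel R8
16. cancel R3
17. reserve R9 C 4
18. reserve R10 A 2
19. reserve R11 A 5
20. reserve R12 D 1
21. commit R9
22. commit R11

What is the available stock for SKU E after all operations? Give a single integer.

Step 1: reserve R1 D 4 -> on_hand[A=39 B=43 C=57 D=50 E=46] avail[A=39 B=43 C=57 D=46 E=46] open={R1}
Step 2: reserve R2 B 1 -> on_hand[A=39 B=43 C=57 D=50 E=46] avail[A=39 B=42 C=57 D=46 E=46] open={R1,R2}
Step 3: reserve R3 B 8 -> on_hand[A=39 B=43 C=57 D=50 E=46] avail[A=39 B=34 C=57 D=46 E=46] open={R1,R2,R3}
Step 4: commit R1 -> on_hand[A=39 B=43 C=57 D=46 E=46] avail[A=39 B=34 C=57 D=46 E=46] open={R2,R3}
Step 5: reserve R4 B 6 -> on_hand[A=39 B=43 C=57 D=46 E=46] avail[A=39 B=28 C=57 D=46 E=46] open={R2,R3,R4}
Step 6: reserve R5 D 1 -> on_hand[A=39 B=43 C=57 D=46 E=46] avail[A=39 B=28 C=57 D=45 E=46] open={R2,R3,R4,R5}
Step 7: commit R5 -> on_hand[A=39 B=43 C=57 D=45 E=46] avail[A=39 B=28 C=57 D=45 E=46] open={R2,R3,R4}
Step 8: reserve R6 E 8 -> on_hand[A=39 B=43 C=57 D=45 E=46] avail[A=39 B=28 C=57 D=45 E=38] open={R2,R3,R4,R6}
Step 9: commit R4 -> on_hand[A=39 B=37 C=57 D=45 E=46] avail[A=39 B=28 C=57 D=45 E=38] open={R2,R3,R6}
Step 10: commit R6 -> on_hand[A=39 B=37 C=57 D=45 E=38] avail[A=39 B=28 C=57 D=45 E=38] open={R2,R3}
Step 11: commit R2 -> on_hand[A=39 B=36 C=57 D=45 E=38] avail[A=39 B=28 C=57 D=45 E=38] open={R3}
Step 12: reserve R7 C 8 -> on_hand[A=39 B=36 C=57 D=45 E=38] avail[A=39 B=28 C=49 D=45 E=38] open={R3,R7}
Step 13: reserve R8 A 9 -> on_hand[A=39 B=36 C=57 D=45 E=38] avail[A=30 B=28 C=49 D=45 E=38] open={R3,R7,R8}
Step 14: cancel R7 -> on_hand[A=39 B=36 C=57 D=45 E=38] avail[A=30 B=28 C=57 D=45 E=38] open={R3,R8}
Step 15: cancel R8 -> on_hand[A=39 B=36 C=57 D=45 E=38] avail[A=39 B=28 C=57 D=45 E=38] open={R3}
Step 16: cancel R3 -> on_hand[A=39 B=36 C=57 D=45 E=38] avail[A=39 B=36 C=57 D=45 E=38] open={}
Step 17: reserve R9 C 4 -> on_hand[A=39 B=36 C=57 D=45 E=38] avail[A=39 B=36 C=53 D=45 E=38] open={R9}
Step 18: reserve R10 A 2 -> on_hand[A=39 B=36 C=57 D=45 E=38] avail[A=37 B=36 C=53 D=45 E=38] open={R10,R9}
Step 19: reserve R11 A 5 -> on_hand[A=39 B=36 C=57 D=45 E=38] avail[A=32 B=36 C=53 D=45 E=38] open={R10,R11,R9}
Step 20: reserve R12 D 1 -> on_hand[A=39 B=36 C=57 D=45 E=38] avail[A=32 B=36 C=53 D=44 E=38] open={R10,R11,R12,R9}
Step 21: commit R9 -> on_hand[A=39 B=36 C=53 D=45 E=38] avail[A=32 B=36 C=53 D=44 E=38] open={R10,R11,R12}
Step 22: commit R11 -> on_hand[A=34 B=36 C=53 D=45 E=38] avail[A=32 B=36 C=53 D=44 E=38] open={R10,R12}
Final available[E] = 38

Answer: 38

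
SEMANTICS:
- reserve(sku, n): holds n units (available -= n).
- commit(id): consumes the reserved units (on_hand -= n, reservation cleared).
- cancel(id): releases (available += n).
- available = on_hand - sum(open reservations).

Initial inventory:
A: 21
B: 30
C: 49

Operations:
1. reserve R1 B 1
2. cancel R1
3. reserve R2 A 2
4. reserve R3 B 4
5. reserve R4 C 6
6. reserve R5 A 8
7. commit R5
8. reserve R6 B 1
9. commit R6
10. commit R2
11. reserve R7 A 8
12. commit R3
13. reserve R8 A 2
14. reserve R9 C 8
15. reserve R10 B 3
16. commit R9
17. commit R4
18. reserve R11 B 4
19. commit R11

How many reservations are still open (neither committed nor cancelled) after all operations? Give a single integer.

Answer: 3

Derivation:
Step 1: reserve R1 B 1 -> on_hand[A=21 B=30 C=49] avail[A=21 B=29 C=49] open={R1}
Step 2: cancel R1 -> on_hand[A=21 B=30 C=49] avail[A=21 B=30 C=49] open={}
Step 3: reserve R2 A 2 -> on_hand[A=21 B=30 C=49] avail[A=19 B=30 C=49] open={R2}
Step 4: reserve R3 B 4 -> on_hand[A=21 B=30 C=49] avail[A=19 B=26 C=49] open={R2,R3}
Step 5: reserve R4 C 6 -> on_hand[A=21 B=30 C=49] avail[A=19 B=26 C=43] open={R2,R3,R4}
Step 6: reserve R5 A 8 -> on_hand[A=21 B=30 C=49] avail[A=11 B=26 C=43] open={R2,R3,R4,R5}
Step 7: commit R5 -> on_hand[A=13 B=30 C=49] avail[A=11 B=26 C=43] open={R2,R3,R4}
Step 8: reserve R6 B 1 -> on_hand[A=13 B=30 C=49] avail[A=11 B=25 C=43] open={R2,R3,R4,R6}
Step 9: commit R6 -> on_hand[A=13 B=29 C=49] avail[A=11 B=25 C=43] open={R2,R3,R4}
Step 10: commit R2 -> on_hand[A=11 B=29 C=49] avail[A=11 B=25 C=43] open={R3,R4}
Step 11: reserve R7 A 8 -> on_hand[A=11 B=29 C=49] avail[A=3 B=25 C=43] open={R3,R4,R7}
Step 12: commit R3 -> on_hand[A=11 B=25 C=49] avail[A=3 B=25 C=43] open={R4,R7}
Step 13: reserve R8 A 2 -> on_hand[A=11 B=25 C=49] avail[A=1 B=25 C=43] open={R4,R7,R8}
Step 14: reserve R9 C 8 -> on_hand[A=11 B=25 C=49] avail[A=1 B=25 C=35] open={R4,R7,R8,R9}
Step 15: reserve R10 B 3 -> on_hand[A=11 B=25 C=49] avail[A=1 B=22 C=35] open={R10,R4,R7,R8,R9}
Step 16: commit R9 -> on_hand[A=11 B=25 C=41] avail[A=1 B=22 C=35] open={R10,R4,R7,R8}
Step 17: commit R4 -> on_hand[A=11 B=25 C=35] avail[A=1 B=22 C=35] open={R10,R7,R8}
Step 18: reserve R11 B 4 -> on_hand[A=11 B=25 C=35] avail[A=1 B=18 C=35] open={R10,R11,R7,R8}
Step 19: commit R11 -> on_hand[A=11 B=21 C=35] avail[A=1 B=18 C=35] open={R10,R7,R8}
Open reservations: ['R10', 'R7', 'R8'] -> 3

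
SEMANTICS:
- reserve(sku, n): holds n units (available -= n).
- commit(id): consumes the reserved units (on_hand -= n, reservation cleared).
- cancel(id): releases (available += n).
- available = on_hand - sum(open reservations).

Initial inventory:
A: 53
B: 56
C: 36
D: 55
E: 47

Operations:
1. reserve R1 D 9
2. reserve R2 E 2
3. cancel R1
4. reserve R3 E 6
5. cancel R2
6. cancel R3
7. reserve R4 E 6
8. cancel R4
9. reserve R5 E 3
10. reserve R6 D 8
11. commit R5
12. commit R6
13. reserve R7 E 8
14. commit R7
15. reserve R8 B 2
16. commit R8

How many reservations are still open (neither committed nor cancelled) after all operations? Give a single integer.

Step 1: reserve R1 D 9 -> on_hand[A=53 B=56 C=36 D=55 E=47] avail[A=53 B=56 C=36 D=46 E=47] open={R1}
Step 2: reserve R2 E 2 -> on_hand[A=53 B=56 C=36 D=55 E=47] avail[A=53 B=56 C=36 D=46 E=45] open={R1,R2}
Step 3: cancel R1 -> on_hand[A=53 B=56 C=36 D=55 E=47] avail[A=53 B=56 C=36 D=55 E=45] open={R2}
Step 4: reserve R3 E 6 -> on_hand[A=53 B=56 C=36 D=55 E=47] avail[A=53 B=56 C=36 D=55 E=39] open={R2,R3}
Step 5: cancel R2 -> on_hand[A=53 B=56 C=36 D=55 E=47] avail[A=53 B=56 C=36 D=55 E=41] open={R3}
Step 6: cancel R3 -> on_hand[A=53 B=56 C=36 D=55 E=47] avail[A=53 B=56 C=36 D=55 E=47] open={}
Step 7: reserve R4 E 6 -> on_hand[A=53 B=56 C=36 D=55 E=47] avail[A=53 B=56 C=36 D=55 E=41] open={R4}
Step 8: cancel R4 -> on_hand[A=53 B=56 C=36 D=55 E=47] avail[A=53 B=56 C=36 D=55 E=47] open={}
Step 9: reserve R5 E 3 -> on_hand[A=53 B=56 C=36 D=55 E=47] avail[A=53 B=56 C=36 D=55 E=44] open={R5}
Step 10: reserve R6 D 8 -> on_hand[A=53 B=56 C=36 D=55 E=47] avail[A=53 B=56 C=36 D=47 E=44] open={R5,R6}
Step 11: commit R5 -> on_hand[A=53 B=56 C=36 D=55 E=44] avail[A=53 B=56 C=36 D=47 E=44] open={R6}
Step 12: commit R6 -> on_hand[A=53 B=56 C=36 D=47 E=44] avail[A=53 B=56 C=36 D=47 E=44] open={}
Step 13: reserve R7 E 8 -> on_hand[A=53 B=56 C=36 D=47 E=44] avail[A=53 B=56 C=36 D=47 E=36] open={R7}
Step 14: commit R7 -> on_hand[A=53 B=56 C=36 D=47 E=36] avail[A=53 B=56 C=36 D=47 E=36] open={}
Step 15: reserve R8 B 2 -> on_hand[A=53 B=56 C=36 D=47 E=36] avail[A=53 B=54 C=36 D=47 E=36] open={R8}
Step 16: commit R8 -> on_hand[A=53 B=54 C=36 D=47 E=36] avail[A=53 B=54 C=36 D=47 E=36] open={}
Open reservations: [] -> 0

Answer: 0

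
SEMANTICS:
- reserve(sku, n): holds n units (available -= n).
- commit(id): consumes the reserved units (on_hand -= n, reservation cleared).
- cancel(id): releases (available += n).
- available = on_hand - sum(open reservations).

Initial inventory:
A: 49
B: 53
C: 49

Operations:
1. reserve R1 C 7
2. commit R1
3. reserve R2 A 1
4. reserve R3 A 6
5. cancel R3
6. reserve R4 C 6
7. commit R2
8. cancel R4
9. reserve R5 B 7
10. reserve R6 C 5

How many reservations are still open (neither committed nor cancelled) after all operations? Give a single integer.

Step 1: reserve R1 C 7 -> on_hand[A=49 B=53 C=49] avail[A=49 B=53 C=42] open={R1}
Step 2: commit R1 -> on_hand[A=49 B=53 C=42] avail[A=49 B=53 C=42] open={}
Step 3: reserve R2 A 1 -> on_hand[A=49 B=53 C=42] avail[A=48 B=53 C=42] open={R2}
Step 4: reserve R3 A 6 -> on_hand[A=49 B=53 C=42] avail[A=42 B=53 C=42] open={R2,R3}
Step 5: cancel R3 -> on_hand[A=49 B=53 C=42] avail[A=48 B=53 C=42] open={R2}
Step 6: reserve R4 C 6 -> on_hand[A=49 B=53 C=42] avail[A=48 B=53 C=36] open={R2,R4}
Step 7: commit R2 -> on_hand[A=48 B=53 C=42] avail[A=48 B=53 C=36] open={R4}
Step 8: cancel R4 -> on_hand[A=48 B=53 C=42] avail[A=48 B=53 C=42] open={}
Step 9: reserve R5 B 7 -> on_hand[A=48 B=53 C=42] avail[A=48 B=46 C=42] open={R5}
Step 10: reserve R6 C 5 -> on_hand[A=48 B=53 C=42] avail[A=48 B=46 C=37] open={R5,R6}
Open reservations: ['R5', 'R6'] -> 2

Answer: 2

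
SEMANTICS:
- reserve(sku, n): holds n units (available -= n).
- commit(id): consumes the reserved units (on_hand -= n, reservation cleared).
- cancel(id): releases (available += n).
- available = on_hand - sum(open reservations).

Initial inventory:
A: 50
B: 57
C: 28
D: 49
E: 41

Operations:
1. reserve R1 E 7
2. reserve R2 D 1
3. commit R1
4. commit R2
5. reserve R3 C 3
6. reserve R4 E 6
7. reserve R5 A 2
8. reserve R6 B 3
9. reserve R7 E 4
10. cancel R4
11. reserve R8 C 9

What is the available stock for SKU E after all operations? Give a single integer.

Step 1: reserve R1 E 7 -> on_hand[A=50 B=57 C=28 D=49 E=41] avail[A=50 B=57 C=28 D=49 E=34] open={R1}
Step 2: reserve R2 D 1 -> on_hand[A=50 B=57 C=28 D=49 E=41] avail[A=50 B=57 C=28 D=48 E=34] open={R1,R2}
Step 3: commit R1 -> on_hand[A=50 B=57 C=28 D=49 E=34] avail[A=50 B=57 C=28 D=48 E=34] open={R2}
Step 4: commit R2 -> on_hand[A=50 B=57 C=28 D=48 E=34] avail[A=50 B=57 C=28 D=48 E=34] open={}
Step 5: reserve R3 C 3 -> on_hand[A=50 B=57 C=28 D=48 E=34] avail[A=50 B=57 C=25 D=48 E=34] open={R3}
Step 6: reserve R4 E 6 -> on_hand[A=50 B=57 C=28 D=48 E=34] avail[A=50 B=57 C=25 D=48 E=28] open={R3,R4}
Step 7: reserve R5 A 2 -> on_hand[A=50 B=57 C=28 D=48 E=34] avail[A=48 B=57 C=25 D=48 E=28] open={R3,R4,R5}
Step 8: reserve R6 B 3 -> on_hand[A=50 B=57 C=28 D=48 E=34] avail[A=48 B=54 C=25 D=48 E=28] open={R3,R4,R5,R6}
Step 9: reserve R7 E 4 -> on_hand[A=50 B=57 C=28 D=48 E=34] avail[A=48 B=54 C=25 D=48 E=24] open={R3,R4,R5,R6,R7}
Step 10: cancel R4 -> on_hand[A=50 B=57 C=28 D=48 E=34] avail[A=48 B=54 C=25 D=48 E=30] open={R3,R5,R6,R7}
Step 11: reserve R8 C 9 -> on_hand[A=50 B=57 C=28 D=48 E=34] avail[A=48 B=54 C=16 D=48 E=30] open={R3,R5,R6,R7,R8}
Final available[E] = 30

Answer: 30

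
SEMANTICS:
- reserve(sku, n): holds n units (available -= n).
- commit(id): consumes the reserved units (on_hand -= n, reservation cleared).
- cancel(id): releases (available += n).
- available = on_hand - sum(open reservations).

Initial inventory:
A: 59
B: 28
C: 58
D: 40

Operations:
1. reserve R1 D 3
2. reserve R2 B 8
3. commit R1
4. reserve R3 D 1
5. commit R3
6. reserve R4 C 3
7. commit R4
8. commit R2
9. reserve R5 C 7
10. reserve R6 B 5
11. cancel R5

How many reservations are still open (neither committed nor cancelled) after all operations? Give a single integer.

Answer: 1

Derivation:
Step 1: reserve R1 D 3 -> on_hand[A=59 B=28 C=58 D=40] avail[A=59 B=28 C=58 D=37] open={R1}
Step 2: reserve R2 B 8 -> on_hand[A=59 B=28 C=58 D=40] avail[A=59 B=20 C=58 D=37] open={R1,R2}
Step 3: commit R1 -> on_hand[A=59 B=28 C=58 D=37] avail[A=59 B=20 C=58 D=37] open={R2}
Step 4: reserve R3 D 1 -> on_hand[A=59 B=28 C=58 D=37] avail[A=59 B=20 C=58 D=36] open={R2,R3}
Step 5: commit R3 -> on_hand[A=59 B=28 C=58 D=36] avail[A=59 B=20 C=58 D=36] open={R2}
Step 6: reserve R4 C 3 -> on_hand[A=59 B=28 C=58 D=36] avail[A=59 B=20 C=55 D=36] open={R2,R4}
Step 7: commit R4 -> on_hand[A=59 B=28 C=55 D=36] avail[A=59 B=20 C=55 D=36] open={R2}
Step 8: commit R2 -> on_hand[A=59 B=20 C=55 D=36] avail[A=59 B=20 C=55 D=36] open={}
Step 9: reserve R5 C 7 -> on_hand[A=59 B=20 C=55 D=36] avail[A=59 B=20 C=48 D=36] open={R5}
Step 10: reserve R6 B 5 -> on_hand[A=59 B=20 C=55 D=36] avail[A=59 B=15 C=48 D=36] open={R5,R6}
Step 11: cancel R5 -> on_hand[A=59 B=20 C=55 D=36] avail[A=59 B=15 C=55 D=36] open={R6}
Open reservations: ['R6'] -> 1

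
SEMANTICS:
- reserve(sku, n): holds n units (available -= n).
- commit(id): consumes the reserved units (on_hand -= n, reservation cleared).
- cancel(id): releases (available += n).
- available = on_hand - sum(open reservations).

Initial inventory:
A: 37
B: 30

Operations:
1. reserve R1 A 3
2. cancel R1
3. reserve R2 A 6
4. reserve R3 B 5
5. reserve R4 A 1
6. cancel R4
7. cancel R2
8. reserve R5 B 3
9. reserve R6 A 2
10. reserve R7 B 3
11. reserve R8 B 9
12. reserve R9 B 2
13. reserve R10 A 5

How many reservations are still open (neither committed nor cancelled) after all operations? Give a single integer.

Answer: 7

Derivation:
Step 1: reserve R1 A 3 -> on_hand[A=37 B=30] avail[A=34 B=30] open={R1}
Step 2: cancel R1 -> on_hand[A=37 B=30] avail[A=37 B=30] open={}
Step 3: reserve R2 A 6 -> on_hand[A=37 B=30] avail[A=31 B=30] open={R2}
Step 4: reserve R3 B 5 -> on_hand[A=37 B=30] avail[A=31 B=25] open={R2,R3}
Step 5: reserve R4 A 1 -> on_hand[A=37 B=30] avail[A=30 B=25] open={R2,R3,R4}
Step 6: cancel R4 -> on_hand[A=37 B=30] avail[A=31 B=25] open={R2,R3}
Step 7: cancel R2 -> on_hand[A=37 B=30] avail[A=37 B=25] open={R3}
Step 8: reserve R5 B 3 -> on_hand[A=37 B=30] avail[A=37 B=22] open={R3,R5}
Step 9: reserve R6 A 2 -> on_hand[A=37 B=30] avail[A=35 B=22] open={R3,R5,R6}
Step 10: reserve R7 B 3 -> on_hand[A=37 B=30] avail[A=35 B=19] open={R3,R5,R6,R7}
Step 11: reserve R8 B 9 -> on_hand[A=37 B=30] avail[A=35 B=10] open={R3,R5,R6,R7,R8}
Step 12: reserve R9 B 2 -> on_hand[A=37 B=30] avail[A=35 B=8] open={R3,R5,R6,R7,R8,R9}
Step 13: reserve R10 A 5 -> on_hand[A=37 B=30] avail[A=30 B=8] open={R10,R3,R5,R6,R7,R8,R9}
Open reservations: ['R10', 'R3', 'R5', 'R6', 'R7', 'R8', 'R9'] -> 7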